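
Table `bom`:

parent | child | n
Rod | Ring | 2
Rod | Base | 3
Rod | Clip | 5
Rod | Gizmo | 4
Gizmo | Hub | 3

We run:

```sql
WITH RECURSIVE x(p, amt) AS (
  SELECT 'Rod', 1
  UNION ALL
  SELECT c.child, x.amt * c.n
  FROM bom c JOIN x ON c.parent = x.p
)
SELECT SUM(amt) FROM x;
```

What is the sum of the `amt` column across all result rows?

27

Base: (Rod, amt=1).
Iteration 1: components of {Rod} -> Base = 1*3 = 3, Clip = 1*5 = 5, Gizmo = 1*4 = 4, Ring = 1*2 = 2.
Iteration 2: components of {Base,Clip,Gizmo,Ring} -> Hub = 4*3 = 12.
Iteration 3: no further components; recursion stops.
SUM(amt) = 1 + 2 + 3 + 5 + 4 + 12 = 27.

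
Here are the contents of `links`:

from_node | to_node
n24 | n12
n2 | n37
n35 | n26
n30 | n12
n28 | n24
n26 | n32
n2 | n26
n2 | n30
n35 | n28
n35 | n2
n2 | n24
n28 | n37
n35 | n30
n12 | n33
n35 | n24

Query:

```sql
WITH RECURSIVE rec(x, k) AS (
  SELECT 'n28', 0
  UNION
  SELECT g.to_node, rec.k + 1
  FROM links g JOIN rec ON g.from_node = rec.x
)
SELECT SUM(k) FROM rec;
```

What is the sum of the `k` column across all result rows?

7

Base: (n28, k=0).
Iteration 1: edges from {n28} -> (n24, k=1), (n37, k=1).
Iteration 2: edges from {n24,n37} -> (n12, k=2).
Iteration 3: edges from {n12} -> (n33, k=3).
Iteration 4: no outgoing edges from {n33}; recursion stops.
SUM(k) = 0 + 1 + 1 + 2 + 3 = 7.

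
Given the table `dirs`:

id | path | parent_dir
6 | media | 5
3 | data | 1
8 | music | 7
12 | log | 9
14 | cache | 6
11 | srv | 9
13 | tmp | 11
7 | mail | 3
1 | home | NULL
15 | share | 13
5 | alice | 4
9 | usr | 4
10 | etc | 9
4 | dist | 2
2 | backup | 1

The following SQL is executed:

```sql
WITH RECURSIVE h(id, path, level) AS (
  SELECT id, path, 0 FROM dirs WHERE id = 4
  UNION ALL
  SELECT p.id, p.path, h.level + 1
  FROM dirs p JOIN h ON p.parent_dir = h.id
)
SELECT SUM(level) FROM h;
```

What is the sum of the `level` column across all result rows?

Base: id=4 (dist) at level 0.
Iteration 1: rows with parent_dir in {4} -> alice (id 5, level 1), usr (id 9, level 1).
Iteration 2: rows with parent_dir in {5,9} -> media (id 6, level 2), etc (id 10, level 2), srv (id 11, level 2), log (id 12, level 2).
Iteration 3: rows with parent_dir in {6,10,11,12} -> tmp (id 13, level 3), cache (id 14, level 3).
Iteration 4: rows with parent_dir in {13,14} -> share (id 15, level 4).
Iteration 5: no rows with parent_dir in {15}; recursion stops.
SUM(level) = 0 + 1 + 1 + 2 + 2 + 2 + 2 + 3 + 3 + 4 = 20.

20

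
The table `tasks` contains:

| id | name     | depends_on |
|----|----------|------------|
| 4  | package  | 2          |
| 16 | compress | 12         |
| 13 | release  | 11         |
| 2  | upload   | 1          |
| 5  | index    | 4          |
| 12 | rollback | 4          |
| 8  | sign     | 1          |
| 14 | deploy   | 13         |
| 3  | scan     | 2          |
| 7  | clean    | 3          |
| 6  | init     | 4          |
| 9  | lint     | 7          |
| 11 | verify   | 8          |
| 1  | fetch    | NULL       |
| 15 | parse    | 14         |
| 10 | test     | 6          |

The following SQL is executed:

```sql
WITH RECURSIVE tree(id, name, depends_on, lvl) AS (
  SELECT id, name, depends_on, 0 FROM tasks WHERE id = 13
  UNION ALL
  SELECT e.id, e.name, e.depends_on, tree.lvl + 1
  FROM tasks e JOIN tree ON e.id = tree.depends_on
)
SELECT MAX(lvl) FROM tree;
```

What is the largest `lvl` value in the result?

Base: id=13 (release), depends_on=11, lvl 0.
Iteration 1: join on id=11 -> verify (id 11, depends_on=8, lvl 1).
Iteration 2: join on id=8 -> sign (id 8, depends_on=1, lvl 2).
Iteration 3: join on id=1 -> fetch (id 1, depends_on=NULL, lvl 3).
Iteration 4: depends_on is NULL; no match; recursion stops.
lvl values: 0, 1, 2, 3; the maximum is 3.

3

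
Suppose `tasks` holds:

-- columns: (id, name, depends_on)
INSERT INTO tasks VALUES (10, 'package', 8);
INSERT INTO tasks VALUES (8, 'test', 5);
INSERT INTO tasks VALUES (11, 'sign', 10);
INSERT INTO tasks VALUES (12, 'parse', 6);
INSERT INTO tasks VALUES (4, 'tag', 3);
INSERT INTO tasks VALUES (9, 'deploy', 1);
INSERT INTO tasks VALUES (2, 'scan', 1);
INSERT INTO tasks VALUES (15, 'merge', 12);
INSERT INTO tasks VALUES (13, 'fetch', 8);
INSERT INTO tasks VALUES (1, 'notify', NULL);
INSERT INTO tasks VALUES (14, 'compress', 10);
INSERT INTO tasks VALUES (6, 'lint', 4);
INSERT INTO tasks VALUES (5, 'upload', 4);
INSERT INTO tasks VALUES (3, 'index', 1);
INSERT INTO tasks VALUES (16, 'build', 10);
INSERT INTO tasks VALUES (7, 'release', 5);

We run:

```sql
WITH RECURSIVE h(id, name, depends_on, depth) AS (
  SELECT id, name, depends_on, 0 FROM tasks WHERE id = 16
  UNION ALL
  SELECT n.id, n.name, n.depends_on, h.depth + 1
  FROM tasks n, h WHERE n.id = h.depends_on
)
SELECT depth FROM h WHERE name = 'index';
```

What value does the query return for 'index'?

Base: id=16 (build), depends_on=10, depth 0.
Iteration 1: join on id=10 -> package (id 10, depends_on=8, depth 1).
Iteration 2: join on id=8 -> test (id 8, depends_on=5, depth 2).
Iteration 3: join on id=5 -> upload (id 5, depends_on=4, depth 3).
Iteration 4: join on id=4 -> tag (id 4, depends_on=3, depth 4).
Iteration 5: join on id=3 -> index (id 3, depends_on=1, depth 5).
Iteration 6: join on id=1 -> notify (id 1, depends_on=NULL, depth 6).
Iteration 7: depends_on is NULL; no match; recursion stops.

5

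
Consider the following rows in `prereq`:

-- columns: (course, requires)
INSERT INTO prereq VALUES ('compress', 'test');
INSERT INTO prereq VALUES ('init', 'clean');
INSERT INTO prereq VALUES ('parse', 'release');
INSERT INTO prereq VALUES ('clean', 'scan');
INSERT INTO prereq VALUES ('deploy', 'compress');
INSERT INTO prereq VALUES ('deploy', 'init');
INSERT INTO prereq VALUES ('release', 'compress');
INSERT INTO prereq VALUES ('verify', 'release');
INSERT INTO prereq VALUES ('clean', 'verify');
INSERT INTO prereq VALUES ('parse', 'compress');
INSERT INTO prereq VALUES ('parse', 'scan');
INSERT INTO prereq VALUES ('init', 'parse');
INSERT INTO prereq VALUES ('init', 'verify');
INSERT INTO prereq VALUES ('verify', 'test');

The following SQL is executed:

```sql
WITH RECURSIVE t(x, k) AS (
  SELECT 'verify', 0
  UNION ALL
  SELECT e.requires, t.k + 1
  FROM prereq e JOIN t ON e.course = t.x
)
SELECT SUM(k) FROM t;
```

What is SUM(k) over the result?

7

Base: (verify, k=0).
Iteration 1: edges from {verify} -> (release, k=1), (test, k=1).
Iteration 2: edges from {release,test} -> (compress, k=2).
Iteration 3: edges from {compress} -> (test, k=3).
Iteration 4: no outgoing edges from {test}; recursion stops.
SUM(k) = 0 + 1 + 1 + 2 + 3 = 7.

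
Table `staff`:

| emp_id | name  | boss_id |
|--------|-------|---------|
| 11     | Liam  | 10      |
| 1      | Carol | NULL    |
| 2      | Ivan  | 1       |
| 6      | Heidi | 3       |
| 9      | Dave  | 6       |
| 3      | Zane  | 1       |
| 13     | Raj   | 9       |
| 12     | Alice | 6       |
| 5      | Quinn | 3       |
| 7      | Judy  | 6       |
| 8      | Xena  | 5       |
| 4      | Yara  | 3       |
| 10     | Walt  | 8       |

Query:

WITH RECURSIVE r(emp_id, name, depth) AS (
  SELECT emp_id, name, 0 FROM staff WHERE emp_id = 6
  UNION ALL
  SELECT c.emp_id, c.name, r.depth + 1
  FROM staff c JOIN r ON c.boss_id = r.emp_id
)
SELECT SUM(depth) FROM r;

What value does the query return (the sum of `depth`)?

5

Base: emp_id=6 (Heidi) at depth 0.
Iteration 1: rows with boss_id in {6} -> Judy (id 7, depth 1), Dave (id 9, depth 1), Alice (id 12, depth 1).
Iteration 2: rows with boss_id in {7,9,12} -> Raj (id 13, depth 2).
Iteration 3: no rows with boss_id in {13}; recursion stops.
SUM(depth) = 0 + 1 + 1 + 1 + 2 = 5.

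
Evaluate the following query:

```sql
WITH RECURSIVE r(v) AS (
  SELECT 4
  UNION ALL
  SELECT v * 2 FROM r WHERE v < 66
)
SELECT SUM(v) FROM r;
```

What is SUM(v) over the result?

252

Base: v=4.
Iteration 1: 4 < 66 holds -> v = 4 * 2 = 8.
Iteration 2: 8 < 66 holds -> v = 8 * 2 = 16.
Iteration 3: 16 < 66 holds -> v = 16 * 2 = 32.
Iteration 4: 32 < 66 holds -> v = 32 * 2 = 64.
Iteration 5: 64 < 66 holds -> v = 64 * 2 = 128.
Iteration 6: 128 < 66 fails; recursion stops.
SUM(v) = 4 + 8 + 16 + 32 + 64 + 128 = 252.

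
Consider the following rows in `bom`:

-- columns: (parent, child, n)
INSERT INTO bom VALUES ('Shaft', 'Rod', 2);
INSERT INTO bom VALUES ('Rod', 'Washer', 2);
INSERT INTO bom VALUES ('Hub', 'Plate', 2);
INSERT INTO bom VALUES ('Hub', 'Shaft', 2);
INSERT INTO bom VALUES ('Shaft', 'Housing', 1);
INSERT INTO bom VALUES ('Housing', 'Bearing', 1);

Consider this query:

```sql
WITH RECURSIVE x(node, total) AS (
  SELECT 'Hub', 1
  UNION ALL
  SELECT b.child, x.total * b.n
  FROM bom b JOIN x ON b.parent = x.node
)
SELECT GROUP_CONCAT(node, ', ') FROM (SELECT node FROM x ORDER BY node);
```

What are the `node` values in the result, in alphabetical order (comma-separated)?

Base: (Hub, total=1).
Iteration 1: components of {Hub} -> Plate = 1*2 = 2, Shaft = 1*2 = 2.
Iteration 2: components of {Plate,Shaft} -> Housing = 2*1 = 2, Rod = 2*2 = 4.
Iteration 3: components of {Housing,Rod} -> Bearing = 2*1 = 2, Washer = 4*2 = 8.
Iteration 4: no further components; recursion stops.

Bearing, Housing, Hub, Plate, Rod, Shaft, Washer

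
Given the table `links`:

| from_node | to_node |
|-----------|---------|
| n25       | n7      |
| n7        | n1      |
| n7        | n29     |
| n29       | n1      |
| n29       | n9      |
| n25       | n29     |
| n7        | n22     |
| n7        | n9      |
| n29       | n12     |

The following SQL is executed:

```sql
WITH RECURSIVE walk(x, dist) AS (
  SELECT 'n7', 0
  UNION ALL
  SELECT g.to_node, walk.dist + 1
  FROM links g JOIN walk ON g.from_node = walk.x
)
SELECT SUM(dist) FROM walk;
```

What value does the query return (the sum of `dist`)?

10

Base: (n7, dist=0).
Iteration 1: edges from {n7} -> (n1, dist=1), (n22, dist=1), (n29, dist=1), (n9, dist=1).
Iteration 2: edges from {n1,n22,n29,n9} -> (n1, dist=2), (n12, dist=2), (n9, dist=2).
Iteration 3: no outgoing edges from {n1,n12,n9}; recursion stops.
SUM(dist) = 0 + 1 + 1 + 1 + 1 + 2 + 2 + 2 = 10.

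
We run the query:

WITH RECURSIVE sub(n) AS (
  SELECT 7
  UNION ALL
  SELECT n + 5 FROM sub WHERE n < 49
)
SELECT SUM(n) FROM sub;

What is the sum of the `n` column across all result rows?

295

Base: n=7.
Iteration 1: 7 < 49 holds -> n = 7 + 5 = 12.
Iteration 2: 12 < 49 holds -> n = 12 + 5 = 17.
Iteration 3: 17 < 49 holds -> n = 17 + 5 = 22.
Iteration 4: 22 < 49 holds -> n = 22 + 5 = 27.
Iteration 5: 27 < 49 holds -> n = 27 + 5 = 32.
Iteration 6: 32 < 49 holds -> n = 32 + 5 = 37.
Iteration 7: 37 < 49 holds -> n = 37 + 5 = 42.
Iteration 8: 42 < 49 holds -> n = 42 + 5 = 47.
Iteration 9: 47 < 49 holds -> n = 47 + 5 = 52.
Iteration 10: 52 < 49 fails; recursion stops.
SUM(n) = 7 + 12 + 17 + 22 + 27 + 32 + 37 + 42 + 47 + 52 = 295.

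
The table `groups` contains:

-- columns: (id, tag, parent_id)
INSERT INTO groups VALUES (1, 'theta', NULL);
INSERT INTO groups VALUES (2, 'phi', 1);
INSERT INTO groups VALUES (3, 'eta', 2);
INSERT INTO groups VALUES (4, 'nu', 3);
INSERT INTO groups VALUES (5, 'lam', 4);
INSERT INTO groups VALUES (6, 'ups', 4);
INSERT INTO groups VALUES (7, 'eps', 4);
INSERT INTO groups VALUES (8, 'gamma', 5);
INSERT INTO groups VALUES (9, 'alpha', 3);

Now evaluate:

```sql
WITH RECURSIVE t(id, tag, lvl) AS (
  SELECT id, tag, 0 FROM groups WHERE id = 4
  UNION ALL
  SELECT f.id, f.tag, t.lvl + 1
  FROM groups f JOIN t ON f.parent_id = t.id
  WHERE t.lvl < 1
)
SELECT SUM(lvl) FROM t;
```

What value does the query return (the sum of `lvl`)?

Base: id=4 (nu) at lvl 0.
Iteration 1: rows with parent_id in {4} -> lam (id 5, lvl 1), ups (id 6, lvl 1), eps (id 7, lvl 1).
Iteration 2: lvl < 1 fails for all current rows; recursion stops.
SUM(lvl) = 0 + 1 + 1 + 1 = 3.

3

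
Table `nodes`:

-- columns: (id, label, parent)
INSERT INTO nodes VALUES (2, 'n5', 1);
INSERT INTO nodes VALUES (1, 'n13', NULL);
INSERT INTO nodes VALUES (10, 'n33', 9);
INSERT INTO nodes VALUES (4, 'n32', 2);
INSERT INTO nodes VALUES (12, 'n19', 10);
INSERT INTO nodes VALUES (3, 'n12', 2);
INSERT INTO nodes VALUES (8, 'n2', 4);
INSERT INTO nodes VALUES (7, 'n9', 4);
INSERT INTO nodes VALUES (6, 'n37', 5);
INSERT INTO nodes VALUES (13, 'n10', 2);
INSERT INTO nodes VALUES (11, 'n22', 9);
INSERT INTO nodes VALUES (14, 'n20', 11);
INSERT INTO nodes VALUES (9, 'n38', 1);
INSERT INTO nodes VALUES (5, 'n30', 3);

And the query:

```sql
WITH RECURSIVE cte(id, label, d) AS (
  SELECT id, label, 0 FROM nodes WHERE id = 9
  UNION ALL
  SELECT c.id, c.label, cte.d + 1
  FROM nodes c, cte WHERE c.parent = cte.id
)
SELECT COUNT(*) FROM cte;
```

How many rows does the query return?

5

Base: id=9 (n38) at d 0.
Iteration 1: rows with parent in {9} -> n33 (id 10, d 1), n22 (id 11, d 1).
Iteration 2: rows with parent in {10,11} -> n19 (id 12, d 2), n20 (id 14, d 2).
Iteration 3: no rows with parent in {12,14}; recursion stops.
Total rows emitted: 5.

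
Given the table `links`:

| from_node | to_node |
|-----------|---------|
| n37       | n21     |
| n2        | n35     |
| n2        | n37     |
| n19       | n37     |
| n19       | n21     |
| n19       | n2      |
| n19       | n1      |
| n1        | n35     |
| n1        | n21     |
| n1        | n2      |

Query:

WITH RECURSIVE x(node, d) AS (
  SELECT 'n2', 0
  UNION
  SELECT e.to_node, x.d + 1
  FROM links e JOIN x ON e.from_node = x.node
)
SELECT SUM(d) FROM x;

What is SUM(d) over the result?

Base: (n2, d=0).
Iteration 1: edges from {n2} -> (n35, d=1), (n37, d=1).
Iteration 2: edges from {n35,n37} -> (n21, d=2).
Iteration 3: no outgoing edges from {n21}; recursion stops.
SUM(d) = 0 + 1 + 1 + 2 = 4.

4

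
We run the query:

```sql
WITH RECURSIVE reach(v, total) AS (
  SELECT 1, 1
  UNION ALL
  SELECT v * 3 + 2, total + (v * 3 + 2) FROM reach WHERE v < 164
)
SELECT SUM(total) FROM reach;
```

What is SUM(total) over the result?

1065

Base: v=1, total=1.
Iteration 1: 1 < 164 holds -> v = 1 * 3 + 2 = 5, total = 1 + 5 = 6.
Iteration 2: 5 < 164 holds -> v = 5 * 3 + 2 = 17, total = 6 + 17 = 23.
Iteration 3: 17 < 164 holds -> v = 17 * 3 + 2 = 53, total = 23 + 53 = 76.
Iteration 4: 53 < 164 holds -> v = 53 * 3 + 2 = 161, total = 76 + 161 = 237.
Iteration 5: 161 < 164 holds -> v = 161 * 3 + 2 = 485, total = 237 + 485 = 722.
Iteration 6: 485 < 164 fails; recursion stops.
SUM(total) = 1 + 6 + 23 + 76 + 237 + 722 = 1065.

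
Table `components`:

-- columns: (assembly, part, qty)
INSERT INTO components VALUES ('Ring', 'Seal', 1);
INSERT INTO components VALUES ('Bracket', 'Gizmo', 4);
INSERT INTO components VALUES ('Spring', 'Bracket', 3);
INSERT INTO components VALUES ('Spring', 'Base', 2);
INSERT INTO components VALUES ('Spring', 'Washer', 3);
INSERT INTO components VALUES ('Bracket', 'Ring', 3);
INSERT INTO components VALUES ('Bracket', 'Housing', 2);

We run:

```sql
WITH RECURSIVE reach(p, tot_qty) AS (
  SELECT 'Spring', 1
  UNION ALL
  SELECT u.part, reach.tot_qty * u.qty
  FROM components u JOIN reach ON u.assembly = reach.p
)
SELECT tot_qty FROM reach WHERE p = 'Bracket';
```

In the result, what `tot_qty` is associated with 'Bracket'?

Base: (Spring, tot_qty=1).
Iteration 1: components of {Spring} -> Base = 1*2 = 2, Bracket = 1*3 = 3, Washer = 1*3 = 3.
Iteration 2: components of {Base,Bracket,Washer} -> Gizmo = 3*4 = 12, Housing = 3*2 = 6, Ring = 3*3 = 9.
Iteration 3: components of {Gizmo,Housing,Ring} -> Seal = 9*1 = 9.
Iteration 4: no further components; recursion stops.

3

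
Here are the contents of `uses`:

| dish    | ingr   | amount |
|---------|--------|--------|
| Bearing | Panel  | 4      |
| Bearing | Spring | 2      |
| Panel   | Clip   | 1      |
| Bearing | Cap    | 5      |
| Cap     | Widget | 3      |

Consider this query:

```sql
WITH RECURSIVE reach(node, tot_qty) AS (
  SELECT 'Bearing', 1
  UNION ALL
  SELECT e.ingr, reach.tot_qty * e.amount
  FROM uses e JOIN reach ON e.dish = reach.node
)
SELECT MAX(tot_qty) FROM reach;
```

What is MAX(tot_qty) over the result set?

Base: (Bearing, tot_qty=1).
Iteration 1: components of {Bearing} -> Cap = 1*5 = 5, Panel = 1*4 = 4, Spring = 1*2 = 2.
Iteration 2: components of {Cap,Panel,Spring} -> Clip = 4*1 = 4, Widget = 5*3 = 15.
Iteration 3: no further components; recursion stops.
tot_qty values: 1, 4, 2, 5, 4, 15; the maximum is 15.

15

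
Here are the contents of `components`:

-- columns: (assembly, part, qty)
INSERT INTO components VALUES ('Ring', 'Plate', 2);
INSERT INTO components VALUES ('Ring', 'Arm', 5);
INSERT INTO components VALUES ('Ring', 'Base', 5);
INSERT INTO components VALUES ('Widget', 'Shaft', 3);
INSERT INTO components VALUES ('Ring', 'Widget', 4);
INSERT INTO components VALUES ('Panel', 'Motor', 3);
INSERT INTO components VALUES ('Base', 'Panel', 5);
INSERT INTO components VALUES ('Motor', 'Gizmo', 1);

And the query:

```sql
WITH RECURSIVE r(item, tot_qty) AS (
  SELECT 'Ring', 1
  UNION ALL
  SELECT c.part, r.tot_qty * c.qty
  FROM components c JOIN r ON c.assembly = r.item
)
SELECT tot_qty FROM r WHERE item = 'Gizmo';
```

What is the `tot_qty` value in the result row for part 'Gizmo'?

75

Base: (Ring, tot_qty=1).
Iteration 1: components of {Ring} -> Arm = 1*5 = 5, Base = 1*5 = 5, Plate = 1*2 = 2, Widget = 1*4 = 4.
Iteration 2: components of {Arm,Base,Plate,Widget} -> Panel = 5*5 = 25, Shaft = 4*3 = 12.
Iteration 3: components of {Panel,Shaft} -> Motor = 25*3 = 75.
Iteration 4: components of {Motor} -> Gizmo = 75*1 = 75.
Iteration 5: no further components; recursion stops.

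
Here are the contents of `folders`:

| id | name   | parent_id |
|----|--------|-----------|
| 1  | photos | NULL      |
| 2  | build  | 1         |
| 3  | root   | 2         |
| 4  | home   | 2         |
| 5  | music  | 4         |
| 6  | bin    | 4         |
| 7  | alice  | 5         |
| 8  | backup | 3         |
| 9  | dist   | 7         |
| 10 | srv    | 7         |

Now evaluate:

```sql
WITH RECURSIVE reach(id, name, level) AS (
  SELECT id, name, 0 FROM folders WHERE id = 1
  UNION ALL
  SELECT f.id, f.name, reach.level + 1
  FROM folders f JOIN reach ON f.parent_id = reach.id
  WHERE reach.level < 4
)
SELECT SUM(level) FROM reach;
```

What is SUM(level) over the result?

18

Base: id=1 (photos) at level 0.
Iteration 1: rows with parent_id in {1} -> build (id 2, level 1).
Iteration 2: rows with parent_id in {2} -> root (id 3, level 2), home (id 4, level 2).
Iteration 3: rows with parent_id in {3,4} -> music (id 5, level 3), bin (id 6, level 3), backup (id 8, level 3).
Iteration 4: rows with parent_id in {5,6,8} -> alice (id 7, level 4).
Iteration 5: level < 4 fails for all current rows; recursion stops.
SUM(level) = 0 + 1 + 2 + 2 + 3 + 3 + 3 + 4 = 18.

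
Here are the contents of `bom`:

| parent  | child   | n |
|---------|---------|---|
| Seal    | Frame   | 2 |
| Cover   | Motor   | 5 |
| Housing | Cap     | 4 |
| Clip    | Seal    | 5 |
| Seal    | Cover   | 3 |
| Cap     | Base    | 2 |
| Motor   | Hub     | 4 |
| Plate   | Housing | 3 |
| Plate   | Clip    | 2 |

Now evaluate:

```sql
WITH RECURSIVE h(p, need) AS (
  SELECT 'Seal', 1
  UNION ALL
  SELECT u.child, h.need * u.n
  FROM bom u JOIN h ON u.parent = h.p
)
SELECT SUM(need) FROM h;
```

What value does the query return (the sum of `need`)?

81

Base: (Seal, need=1).
Iteration 1: components of {Seal} -> Cover = 1*3 = 3, Frame = 1*2 = 2.
Iteration 2: components of {Cover,Frame} -> Motor = 3*5 = 15.
Iteration 3: components of {Motor} -> Hub = 15*4 = 60.
Iteration 4: no further components; recursion stops.
SUM(need) = 1 + 3 + 2 + 15 + 60 = 81.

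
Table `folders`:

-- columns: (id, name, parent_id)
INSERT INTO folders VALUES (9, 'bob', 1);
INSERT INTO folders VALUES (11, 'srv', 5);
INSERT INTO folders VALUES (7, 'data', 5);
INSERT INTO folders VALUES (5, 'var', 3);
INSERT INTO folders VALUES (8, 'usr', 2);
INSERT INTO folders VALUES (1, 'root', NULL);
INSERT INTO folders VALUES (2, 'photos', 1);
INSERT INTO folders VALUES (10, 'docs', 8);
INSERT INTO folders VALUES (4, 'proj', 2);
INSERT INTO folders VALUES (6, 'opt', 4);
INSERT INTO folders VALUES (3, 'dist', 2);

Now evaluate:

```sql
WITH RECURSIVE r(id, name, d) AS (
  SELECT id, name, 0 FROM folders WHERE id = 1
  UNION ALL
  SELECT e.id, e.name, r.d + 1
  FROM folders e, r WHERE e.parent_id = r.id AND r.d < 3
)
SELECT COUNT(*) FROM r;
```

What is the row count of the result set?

9

Base: id=1 (root) at d 0.
Iteration 1: rows with parent_id in {1} -> photos (id 2, d 1), bob (id 9, d 1).
Iteration 2: rows with parent_id in {2,9} -> dist (id 3, d 2), proj (id 4, d 2), usr (id 8, d 2).
Iteration 3: rows with parent_id in {3,4,8} -> var (id 5, d 3), opt (id 6, d 3), docs (id 10, d 3).
Iteration 4: d < 3 fails for all current rows; recursion stops.
Total rows emitted: 9.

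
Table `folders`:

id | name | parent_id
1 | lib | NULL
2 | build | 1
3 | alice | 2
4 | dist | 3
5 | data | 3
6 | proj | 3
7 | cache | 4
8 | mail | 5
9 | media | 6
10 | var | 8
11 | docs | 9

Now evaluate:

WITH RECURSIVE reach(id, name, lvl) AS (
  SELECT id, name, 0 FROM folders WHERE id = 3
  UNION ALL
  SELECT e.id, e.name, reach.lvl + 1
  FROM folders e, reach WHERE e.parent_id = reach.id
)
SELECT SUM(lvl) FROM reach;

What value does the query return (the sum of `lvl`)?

Base: id=3 (alice) at lvl 0.
Iteration 1: rows with parent_id in {3} -> dist (id 4, lvl 1), data (id 5, lvl 1), proj (id 6, lvl 1).
Iteration 2: rows with parent_id in {4,5,6} -> cache (id 7, lvl 2), mail (id 8, lvl 2), media (id 9, lvl 2).
Iteration 3: rows with parent_id in {7,8,9} -> var (id 10, lvl 3), docs (id 11, lvl 3).
Iteration 4: no rows with parent_id in {10,11}; recursion stops.
SUM(lvl) = 0 + 1 + 1 + 1 + 2 + 2 + 2 + 3 + 3 = 15.

15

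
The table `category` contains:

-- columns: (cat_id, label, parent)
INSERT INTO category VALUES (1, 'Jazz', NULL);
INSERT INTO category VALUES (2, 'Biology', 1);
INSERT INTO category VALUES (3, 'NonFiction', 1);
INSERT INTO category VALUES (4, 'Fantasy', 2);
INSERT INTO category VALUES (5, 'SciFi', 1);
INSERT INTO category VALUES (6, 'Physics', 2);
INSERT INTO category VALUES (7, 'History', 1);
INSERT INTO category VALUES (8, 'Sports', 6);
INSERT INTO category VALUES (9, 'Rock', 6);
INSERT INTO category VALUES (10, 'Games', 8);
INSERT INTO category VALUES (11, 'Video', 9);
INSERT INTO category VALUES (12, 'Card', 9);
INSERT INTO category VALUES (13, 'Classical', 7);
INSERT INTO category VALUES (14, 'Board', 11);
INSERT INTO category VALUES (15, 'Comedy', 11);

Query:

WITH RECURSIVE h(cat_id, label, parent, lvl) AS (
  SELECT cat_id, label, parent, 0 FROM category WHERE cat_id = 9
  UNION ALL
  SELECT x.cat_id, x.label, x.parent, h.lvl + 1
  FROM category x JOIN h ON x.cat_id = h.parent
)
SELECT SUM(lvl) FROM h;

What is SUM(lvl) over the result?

Base: cat_id=9 (Rock), parent=6, lvl 0.
Iteration 1: join on cat_id=6 -> Physics (id 6, parent=2, lvl 1).
Iteration 2: join on cat_id=2 -> Biology (id 2, parent=1, lvl 2).
Iteration 3: join on cat_id=1 -> Jazz (id 1, parent=NULL, lvl 3).
Iteration 4: parent is NULL; no match; recursion stops.
SUM(lvl) = 0 + 1 + 2 + 3 = 6.

6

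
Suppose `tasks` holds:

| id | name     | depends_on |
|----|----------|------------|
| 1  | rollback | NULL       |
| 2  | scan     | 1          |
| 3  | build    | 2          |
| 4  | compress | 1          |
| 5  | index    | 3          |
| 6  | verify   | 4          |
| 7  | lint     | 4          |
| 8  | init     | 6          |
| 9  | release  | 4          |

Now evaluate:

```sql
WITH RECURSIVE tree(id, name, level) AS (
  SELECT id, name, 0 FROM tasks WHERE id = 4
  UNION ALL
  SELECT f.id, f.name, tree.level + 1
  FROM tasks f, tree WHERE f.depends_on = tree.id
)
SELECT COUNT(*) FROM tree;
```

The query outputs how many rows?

Base: id=4 (compress) at level 0.
Iteration 1: rows with depends_on in {4} -> verify (id 6, level 1), lint (id 7, level 1), release (id 9, level 1).
Iteration 2: rows with depends_on in {6,7,9} -> init (id 8, level 2).
Iteration 3: no rows with depends_on in {8}; recursion stops.
Total rows emitted: 5.

5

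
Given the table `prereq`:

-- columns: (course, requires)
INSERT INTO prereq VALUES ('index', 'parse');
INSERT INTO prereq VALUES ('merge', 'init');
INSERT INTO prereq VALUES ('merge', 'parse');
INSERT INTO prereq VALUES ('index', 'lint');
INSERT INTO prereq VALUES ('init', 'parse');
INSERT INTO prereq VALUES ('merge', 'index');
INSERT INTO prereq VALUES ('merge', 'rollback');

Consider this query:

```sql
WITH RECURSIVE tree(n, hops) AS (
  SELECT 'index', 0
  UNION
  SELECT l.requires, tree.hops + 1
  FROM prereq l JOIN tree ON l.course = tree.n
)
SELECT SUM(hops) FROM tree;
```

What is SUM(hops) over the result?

2

Base: (index, hops=0).
Iteration 1: edges from {index} -> (lint, hops=1), (parse, hops=1).
Iteration 2: no outgoing edges from {lint,parse}; recursion stops.
SUM(hops) = 0 + 1 + 1 = 2.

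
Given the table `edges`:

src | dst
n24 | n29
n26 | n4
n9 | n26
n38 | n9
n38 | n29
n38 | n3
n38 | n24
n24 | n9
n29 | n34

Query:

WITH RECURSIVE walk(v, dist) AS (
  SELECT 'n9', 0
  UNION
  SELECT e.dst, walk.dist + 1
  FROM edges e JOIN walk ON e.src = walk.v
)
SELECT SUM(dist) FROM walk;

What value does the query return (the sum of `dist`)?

3

Base: (n9, dist=0).
Iteration 1: edges from {n9} -> (n26, dist=1).
Iteration 2: edges from {n26} -> (n4, dist=2).
Iteration 3: no outgoing edges from {n4}; recursion stops.
SUM(dist) = 0 + 1 + 2 = 3.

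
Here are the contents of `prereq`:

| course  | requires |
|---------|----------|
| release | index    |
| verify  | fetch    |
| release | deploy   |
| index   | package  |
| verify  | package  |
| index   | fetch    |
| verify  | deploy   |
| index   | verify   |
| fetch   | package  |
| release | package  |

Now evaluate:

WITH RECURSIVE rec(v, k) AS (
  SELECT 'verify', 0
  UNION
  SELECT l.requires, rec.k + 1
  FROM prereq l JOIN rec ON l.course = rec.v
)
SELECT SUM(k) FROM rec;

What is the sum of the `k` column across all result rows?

5

Base: (verify, k=0).
Iteration 1: edges from {verify} -> (deploy, k=1), (fetch, k=1), (package, k=1).
Iteration 2: edges from {deploy,fetch,package} -> (package, k=2).
Iteration 3: no outgoing edges from {package}; recursion stops.
SUM(k) = 0 + 1 + 1 + 1 + 2 = 5.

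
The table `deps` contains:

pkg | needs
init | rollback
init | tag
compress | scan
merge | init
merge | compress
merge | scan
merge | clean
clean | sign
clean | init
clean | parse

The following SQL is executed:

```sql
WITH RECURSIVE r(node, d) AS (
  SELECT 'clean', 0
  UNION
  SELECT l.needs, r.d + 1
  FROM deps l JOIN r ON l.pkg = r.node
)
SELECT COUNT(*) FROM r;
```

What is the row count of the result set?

6

Base: (clean, d=0).
Iteration 1: edges from {clean} -> (init, d=1), (parse, d=1), (sign, d=1).
Iteration 2: edges from {init,parse,sign} -> (rollback, d=2), (tag, d=2).
Iteration 3: no outgoing edges from {rollback,tag}; recursion stops.
Total rows emitted: 6.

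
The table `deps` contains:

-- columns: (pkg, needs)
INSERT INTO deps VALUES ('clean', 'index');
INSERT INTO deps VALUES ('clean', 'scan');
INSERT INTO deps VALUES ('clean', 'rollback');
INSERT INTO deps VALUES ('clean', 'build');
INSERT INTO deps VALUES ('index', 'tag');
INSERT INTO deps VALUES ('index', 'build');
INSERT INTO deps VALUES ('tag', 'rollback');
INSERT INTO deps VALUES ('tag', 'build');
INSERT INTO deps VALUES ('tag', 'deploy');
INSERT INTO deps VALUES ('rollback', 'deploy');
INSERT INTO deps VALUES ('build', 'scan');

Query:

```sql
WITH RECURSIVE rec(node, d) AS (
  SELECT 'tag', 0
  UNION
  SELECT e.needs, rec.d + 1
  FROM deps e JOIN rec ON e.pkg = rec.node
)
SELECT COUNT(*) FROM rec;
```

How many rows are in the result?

Base: (tag, d=0).
Iteration 1: edges from {tag} -> (build, d=1), (deploy, d=1), (rollback, d=1).
Iteration 2: edges from {build,deploy,rollback} -> (deploy, d=2), (scan, d=2).
Iteration 3: no outgoing edges from {deploy,scan}; recursion stops.
Total rows emitted: 6.

6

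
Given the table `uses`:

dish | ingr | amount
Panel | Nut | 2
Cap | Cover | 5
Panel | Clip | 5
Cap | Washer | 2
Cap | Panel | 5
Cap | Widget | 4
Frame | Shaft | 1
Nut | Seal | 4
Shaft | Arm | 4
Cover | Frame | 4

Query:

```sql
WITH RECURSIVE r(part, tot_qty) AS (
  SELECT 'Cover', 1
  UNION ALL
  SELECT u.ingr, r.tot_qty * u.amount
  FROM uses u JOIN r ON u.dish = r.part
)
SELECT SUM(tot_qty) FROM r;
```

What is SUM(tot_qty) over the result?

Base: (Cover, tot_qty=1).
Iteration 1: components of {Cover} -> Frame = 1*4 = 4.
Iteration 2: components of {Frame} -> Shaft = 4*1 = 4.
Iteration 3: components of {Shaft} -> Arm = 4*4 = 16.
Iteration 4: no further components; recursion stops.
SUM(tot_qty) = 1 + 4 + 4 + 16 = 25.

25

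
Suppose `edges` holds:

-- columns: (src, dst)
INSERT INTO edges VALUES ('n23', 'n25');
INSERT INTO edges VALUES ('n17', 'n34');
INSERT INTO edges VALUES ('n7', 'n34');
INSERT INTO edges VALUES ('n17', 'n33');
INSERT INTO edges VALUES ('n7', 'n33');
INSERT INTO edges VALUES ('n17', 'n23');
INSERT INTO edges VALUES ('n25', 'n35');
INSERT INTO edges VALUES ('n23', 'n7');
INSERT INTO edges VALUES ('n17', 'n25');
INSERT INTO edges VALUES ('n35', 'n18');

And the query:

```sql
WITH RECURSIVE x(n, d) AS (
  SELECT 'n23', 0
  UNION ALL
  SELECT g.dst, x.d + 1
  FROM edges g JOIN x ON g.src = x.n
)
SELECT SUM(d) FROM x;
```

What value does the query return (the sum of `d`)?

11

Base: (n23, d=0).
Iteration 1: edges from {n23} -> (n25, d=1), (n7, d=1).
Iteration 2: edges from {n25,n7} -> (n33, d=2), (n34, d=2), (n35, d=2).
Iteration 3: edges from {n33,n34,n35} -> (n18, d=3).
Iteration 4: no outgoing edges from {n18}; recursion stops.
SUM(d) = 0 + 1 + 1 + 2 + 2 + 2 + 3 = 11.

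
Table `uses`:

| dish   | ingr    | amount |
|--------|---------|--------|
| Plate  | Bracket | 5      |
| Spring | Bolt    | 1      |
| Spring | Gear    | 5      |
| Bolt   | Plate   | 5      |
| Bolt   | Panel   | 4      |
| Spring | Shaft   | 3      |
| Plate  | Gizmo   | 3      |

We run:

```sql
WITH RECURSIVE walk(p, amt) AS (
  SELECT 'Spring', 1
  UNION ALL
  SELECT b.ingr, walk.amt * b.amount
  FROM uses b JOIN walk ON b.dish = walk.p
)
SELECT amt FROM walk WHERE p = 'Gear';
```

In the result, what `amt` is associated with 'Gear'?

Base: (Spring, amt=1).
Iteration 1: components of {Spring} -> Bolt = 1*1 = 1, Gear = 1*5 = 5, Shaft = 1*3 = 3.
Iteration 2: components of {Bolt,Gear,Shaft} -> Panel = 1*4 = 4, Plate = 1*5 = 5.
Iteration 3: components of {Panel,Plate} -> Bracket = 5*5 = 25, Gizmo = 5*3 = 15.
Iteration 4: no further components; recursion stops.

5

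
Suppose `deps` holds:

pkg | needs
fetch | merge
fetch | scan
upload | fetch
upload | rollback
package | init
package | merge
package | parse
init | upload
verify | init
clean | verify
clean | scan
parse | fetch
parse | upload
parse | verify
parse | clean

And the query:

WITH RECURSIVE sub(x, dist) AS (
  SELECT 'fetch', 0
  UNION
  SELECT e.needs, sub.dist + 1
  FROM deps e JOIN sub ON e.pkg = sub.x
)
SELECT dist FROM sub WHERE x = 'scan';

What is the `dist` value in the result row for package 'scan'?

1

Base: (fetch, dist=0).
Iteration 1: edges from {fetch} -> (merge, dist=1), (scan, dist=1).
Iteration 2: no outgoing edges from {merge,scan}; recursion stops.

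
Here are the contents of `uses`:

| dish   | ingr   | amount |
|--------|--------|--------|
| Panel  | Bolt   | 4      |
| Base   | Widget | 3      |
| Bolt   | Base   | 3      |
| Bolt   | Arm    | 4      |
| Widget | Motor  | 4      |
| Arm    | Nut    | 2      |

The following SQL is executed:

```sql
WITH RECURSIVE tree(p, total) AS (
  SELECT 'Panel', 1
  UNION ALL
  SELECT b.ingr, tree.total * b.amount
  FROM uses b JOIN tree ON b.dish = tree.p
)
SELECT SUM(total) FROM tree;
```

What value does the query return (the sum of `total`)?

Base: (Panel, total=1).
Iteration 1: components of {Panel} -> Bolt = 1*4 = 4.
Iteration 2: components of {Bolt} -> Arm = 4*4 = 16, Base = 4*3 = 12.
Iteration 3: components of {Arm,Base} -> Nut = 16*2 = 32, Widget = 12*3 = 36.
Iteration 4: components of {Nut,Widget} -> Motor = 36*4 = 144.
Iteration 5: no further components; recursion stops.
SUM(total) = 1 + 4 + 16 + 12 + 32 + 36 + 144 = 245.

245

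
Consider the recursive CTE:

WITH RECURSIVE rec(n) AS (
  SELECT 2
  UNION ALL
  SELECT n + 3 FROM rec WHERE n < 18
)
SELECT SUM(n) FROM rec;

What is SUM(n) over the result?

77

Base: n=2.
Iteration 1: 2 < 18 holds -> n = 2 + 3 = 5.
Iteration 2: 5 < 18 holds -> n = 5 + 3 = 8.
Iteration 3: 8 < 18 holds -> n = 8 + 3 = 11.
Iteration 4: 11 < 18 holds -> n = 11 + 3 = 14.
Iteration 5: 14 < 18 holds -> n = 14 + 3 = 17.
Iteration 6: 17 < 18 holds -> n = 17 + 3 = 20.
Iteration 7: 20 < 18 fails; recursion stops.
SUM(n) = 2 + 5 + 8 + 11 + 14 + 17 + 20 = 77.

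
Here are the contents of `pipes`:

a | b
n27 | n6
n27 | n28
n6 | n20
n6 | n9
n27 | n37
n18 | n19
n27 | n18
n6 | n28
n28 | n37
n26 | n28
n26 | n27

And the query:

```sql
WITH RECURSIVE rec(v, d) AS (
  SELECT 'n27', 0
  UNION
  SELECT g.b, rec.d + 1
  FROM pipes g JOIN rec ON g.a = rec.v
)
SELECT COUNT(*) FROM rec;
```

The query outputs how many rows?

11

Base: (n27, d=0).
Iteration 1: edges from {n27} -> (n18, d=1), (n28, d=1), (n37, d=1), (n6, d=1).
Iteration 2: edges from {n18,n28,n37,n6} -> (n19, d=2), (n20, d=2), (n28, d=2), (n37, d=2), (n9, d=2).
Iteration 3: edges from {n19,n20,n28,n37,n9} -> (n37, d=3).
Iteration 4: no outgoing edges from {n37}; recursion stops.
Total rows emitted: 11.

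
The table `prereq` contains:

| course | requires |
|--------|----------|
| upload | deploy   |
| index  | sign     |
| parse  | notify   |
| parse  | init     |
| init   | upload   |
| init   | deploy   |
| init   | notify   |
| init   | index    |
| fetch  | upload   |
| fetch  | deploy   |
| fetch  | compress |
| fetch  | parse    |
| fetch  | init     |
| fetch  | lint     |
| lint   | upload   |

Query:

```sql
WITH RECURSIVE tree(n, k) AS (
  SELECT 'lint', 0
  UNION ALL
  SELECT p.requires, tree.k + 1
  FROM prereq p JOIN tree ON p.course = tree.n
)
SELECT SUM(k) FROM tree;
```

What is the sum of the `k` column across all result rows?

Base: (lint, k=0).
Iteration 1: edges from {lint} -> (upload, k=1).
Iteration 2: edges from {upload} -> (deploy, k=2).
Iteration 3: no outgoing edges from {deploy}; recursion stops.
SUM(k) = 0 + 1 + 2 = 3.

3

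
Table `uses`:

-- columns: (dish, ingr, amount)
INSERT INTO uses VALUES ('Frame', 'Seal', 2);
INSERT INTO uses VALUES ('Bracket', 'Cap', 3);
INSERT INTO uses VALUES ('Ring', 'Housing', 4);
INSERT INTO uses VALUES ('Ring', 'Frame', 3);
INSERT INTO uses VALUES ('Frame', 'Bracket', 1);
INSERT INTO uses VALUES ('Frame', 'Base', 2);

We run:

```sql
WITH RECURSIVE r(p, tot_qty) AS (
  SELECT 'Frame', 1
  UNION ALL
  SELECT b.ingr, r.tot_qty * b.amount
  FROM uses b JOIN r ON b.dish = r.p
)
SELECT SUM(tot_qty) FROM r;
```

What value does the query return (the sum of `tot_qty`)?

Base: (Frame, tot_qty=1).
Iteration 1: components of {Frame} -> Base = 1*2 = 2, Bracket = 1*1 = 1, Seal = 1*2 = 2.
Iteration 2: components of {Base,Bracket,Seal} -> Cap = 1*3 = 3.
Iteration 3: no further components; recursion stops.
SUM(tot_qty) = 1 + 1 + 2 + 2 + 3 = 9.

9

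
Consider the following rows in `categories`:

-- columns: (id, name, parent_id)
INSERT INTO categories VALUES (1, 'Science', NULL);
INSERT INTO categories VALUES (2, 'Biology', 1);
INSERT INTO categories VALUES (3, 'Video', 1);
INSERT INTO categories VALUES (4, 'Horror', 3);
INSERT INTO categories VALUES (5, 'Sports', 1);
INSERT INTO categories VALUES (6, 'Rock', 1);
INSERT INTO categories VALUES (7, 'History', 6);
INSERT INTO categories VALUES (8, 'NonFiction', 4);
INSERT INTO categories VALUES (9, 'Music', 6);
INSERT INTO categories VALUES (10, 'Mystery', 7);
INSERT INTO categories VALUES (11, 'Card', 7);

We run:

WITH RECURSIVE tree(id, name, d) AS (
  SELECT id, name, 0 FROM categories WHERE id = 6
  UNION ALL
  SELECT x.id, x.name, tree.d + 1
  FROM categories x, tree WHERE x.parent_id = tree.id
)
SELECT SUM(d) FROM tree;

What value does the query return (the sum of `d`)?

Base: id=6 (Rock) at d 0.
Iteration 1: rows with parent_id in {6} -> History (id 7, d 1), Music (id 9, d 1).
Iteration 2: rows with parent_id in {7,9} -> Mystery (id 10, d 2), Card (id 11, d 2).
Iteration 3: no rows with parent_id in {10,11}; recursion stops.
SUM(d) = 0 + 1 + 1 + 2 + 2 = 6.

6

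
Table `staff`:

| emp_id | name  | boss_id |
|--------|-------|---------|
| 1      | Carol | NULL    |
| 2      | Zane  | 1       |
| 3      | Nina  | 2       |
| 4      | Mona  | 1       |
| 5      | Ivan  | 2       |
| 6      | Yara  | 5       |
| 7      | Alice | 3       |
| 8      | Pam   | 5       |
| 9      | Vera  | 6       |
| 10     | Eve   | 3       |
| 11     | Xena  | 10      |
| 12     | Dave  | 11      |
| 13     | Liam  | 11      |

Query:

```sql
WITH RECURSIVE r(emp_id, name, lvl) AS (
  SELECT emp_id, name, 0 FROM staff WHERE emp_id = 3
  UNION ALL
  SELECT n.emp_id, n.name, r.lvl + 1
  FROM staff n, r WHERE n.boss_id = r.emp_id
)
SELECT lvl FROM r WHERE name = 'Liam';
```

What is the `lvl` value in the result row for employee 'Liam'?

Base: emp_id=3 (Nina) at lvl 0.
Iteration 1: rows with boss_id in {3} -> Alice (id 7, lvl 1), Eve (id 10, lvl 1).
Iteration 2: rows with boss_id in {7,10} -> Xena (id 11, lvl 2).
Iteration 3: rows with boss_id in {11} -> Dave (id 12, lvl 3), Liam (id 13, lvl 3).
Iteration 4: no rows with boss_id in {12,13}; recursion stops.

3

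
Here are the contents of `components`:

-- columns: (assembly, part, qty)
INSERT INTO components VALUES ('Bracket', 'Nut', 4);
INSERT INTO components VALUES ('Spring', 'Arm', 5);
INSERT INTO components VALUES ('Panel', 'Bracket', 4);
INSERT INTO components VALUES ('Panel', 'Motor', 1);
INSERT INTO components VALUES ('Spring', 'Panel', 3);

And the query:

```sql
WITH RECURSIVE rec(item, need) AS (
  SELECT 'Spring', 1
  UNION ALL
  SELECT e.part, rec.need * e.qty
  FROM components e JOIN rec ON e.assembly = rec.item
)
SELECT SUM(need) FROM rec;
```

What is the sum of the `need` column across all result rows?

72

Base: (Spring, need=1).
Iteration 1: components of {Spring} -> Arm = 1*5 = 5, Panel = 1*3 = 3.
Iteration 2: components of {Arm,Panel} -> Bracket = 3*4 = 12, Motor = 3*1 = 3.
Iteration 3: components of {Bracket,Motor} -> Nut = 12*4 = 48.
Iteration 4: no further components; recursion stops.
SUM(need) = 1 + 3 + 5 + 12 + 3 + 48 = 72.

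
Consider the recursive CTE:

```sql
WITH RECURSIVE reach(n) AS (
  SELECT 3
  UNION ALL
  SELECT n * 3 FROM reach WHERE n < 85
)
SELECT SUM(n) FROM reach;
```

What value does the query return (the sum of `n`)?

363

Base: n=3.
Iteration 1: 3 < 85 holds -> n = 3 * 3 = 9.
Iteration 2: 9 < 85 holds -> n = 9 * 3 = 27.
Iteration 3: 27 < 85 holds -> n = 27 * 3 = 81.
Iteration 4: 81 < 85 holds -> n = 81 * 3 = 243.
Iteration 5: 243 < 85 fails; recursion stops.
SUM(n) = 3 + 9 + 27 + 81 + 243 = 363.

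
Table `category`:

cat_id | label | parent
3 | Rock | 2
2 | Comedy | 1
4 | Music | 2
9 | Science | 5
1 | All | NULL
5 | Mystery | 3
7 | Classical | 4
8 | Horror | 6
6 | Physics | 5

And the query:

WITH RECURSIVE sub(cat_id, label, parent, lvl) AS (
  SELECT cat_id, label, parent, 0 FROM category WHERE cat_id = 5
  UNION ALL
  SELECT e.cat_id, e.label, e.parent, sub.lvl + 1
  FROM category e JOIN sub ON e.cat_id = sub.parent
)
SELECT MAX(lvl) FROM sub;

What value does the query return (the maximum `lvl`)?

Base: cat_id=5 (Mystery), parent=3, lvl 0.
Iteration 1: join on cat_id=3 -> Rock (id 3, parent=2, lvl 1).
Iteration 2: join on cat_id=2 -> Comedy (id 2, parent=1, lvl 2).
Iteration 3: join on cat_id=1 -> All (id 1, parent=NULL, lvl 3).
Iteration 4: parent is NULL; no match; recursion stops.
lvl values: 0, 1, 2, 3; the maximum is 3.

3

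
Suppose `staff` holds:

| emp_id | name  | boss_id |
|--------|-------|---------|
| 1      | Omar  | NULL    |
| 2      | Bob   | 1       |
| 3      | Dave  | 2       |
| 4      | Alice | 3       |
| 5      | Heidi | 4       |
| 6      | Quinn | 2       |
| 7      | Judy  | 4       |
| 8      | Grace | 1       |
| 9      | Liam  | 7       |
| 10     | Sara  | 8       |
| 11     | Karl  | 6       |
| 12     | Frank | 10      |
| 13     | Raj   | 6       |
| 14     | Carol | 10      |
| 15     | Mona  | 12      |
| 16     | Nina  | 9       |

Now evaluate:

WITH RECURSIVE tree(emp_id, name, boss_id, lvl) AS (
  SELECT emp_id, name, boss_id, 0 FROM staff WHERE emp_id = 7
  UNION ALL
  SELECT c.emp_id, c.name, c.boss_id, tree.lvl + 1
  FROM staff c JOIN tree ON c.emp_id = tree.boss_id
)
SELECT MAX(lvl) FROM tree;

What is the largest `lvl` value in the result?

4

Base: emp_id=7 (Judy), boss_id=4, lvl 0.
Iteration 1: join on emp_id=4 -> Alice (id 4, boss_id=3, lvl 1).
Iteration 2: join on emp_id=3 -> Dave (id 3, boss_id=2, lvl 2).
Iteration 3: join on emp_id=2 -> Bob (id 2, boss_id=1, lvl 3).
Iteration 4: join on emp_id=1 -> Omar (id 1, boss_id=NULL, lvl 4).
Iteration 5: boss_id is NULL; no match; recursion stops.
lvl values: 0, 1, 2, 3, 4; the maximum is 4.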